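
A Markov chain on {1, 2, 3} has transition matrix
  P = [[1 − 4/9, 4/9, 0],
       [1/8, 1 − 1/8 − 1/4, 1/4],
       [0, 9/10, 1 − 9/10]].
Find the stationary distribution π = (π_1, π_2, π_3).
π = (81/449, 288/449, 80/449)

This is a birth-death chain on three states, which satisfies detailed balance: π_1 · P_{12} = π_2 · P_{21} and π_2 · P_{23} = π_3 · P_{32}.
From π_1 · 4/9 = π_2 · 1/8: π_2/π_1 = (4/9)/(1/8) = 32/9.
From π_2 · 1/4 = π_3 · 9/10: π_3/π_2 = (1/4)/(9/10) = 5/18.
Take π_1 proportional to 1; then unnormalized π = (1, 32/9, 80/81). Normalize by dividing by the sum 449/81:
  π = (81/449, 288/449, 80/449).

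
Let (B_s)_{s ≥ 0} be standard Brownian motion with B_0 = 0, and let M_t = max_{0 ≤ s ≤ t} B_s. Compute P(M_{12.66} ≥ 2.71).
P(M_{12.66} ≥ 2.71) = 2·P(B_{12.66} ≥ 2.71) = 2(1 − Φ(2.71/√12.66)) ≈ 0.4463

By the reflection principle for Brownian motion, P(M_t ≥ a) = 2 · P(B_t ≥ a) for a ≥ 0. Since B_t ~ N(0, t), P(B_t ≥ 2.71) = 1 − Φ(2.71/√t) = 1 − Φ(2.71/√12.66) = 1 − Φ(0.7616). So
  P(M_{12.66} ≥ 2.71) = 2(1 − Φ(0.7616)) ≈ 0.4463.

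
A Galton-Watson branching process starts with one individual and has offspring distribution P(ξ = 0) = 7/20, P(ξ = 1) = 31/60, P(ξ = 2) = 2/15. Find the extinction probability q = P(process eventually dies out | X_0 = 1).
q = 1

Mean offspring μ = 0·7/20 + 1·31/60 + 2·2/15 = 47/60 ≤ 1. For μ ≤ 1 with offspring not concentrated at 1, the Galton-Watson process goes extinct almost surely, so q = 1.
(Algebraic check: The pgf is f(s) = 7/20 + 31/60·s + 2/15·s². The extinction probability q is the smallest fixed point of f in [0, 1]. Setting s = f(s):
  2/15·s² + (31/60 − 1)·s + 7/20 = 0
  2/15·s² − (7/20 + 2/15)·s + 7/20 = 0
which factors as (s − 1)·(2/15·s − 7/20) = 0, giving roots s = 1 and s = (7/20)/(2/15) = 21/8. Since 21/8 ≥ 1, the smallest root in [0, 1] is s = 1.)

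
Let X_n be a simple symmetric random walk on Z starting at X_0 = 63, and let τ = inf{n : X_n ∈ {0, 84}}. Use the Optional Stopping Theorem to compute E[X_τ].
E[X_τ] = 63

X_n is a martingale and τ is a bounded-mean stopping time (indeed τ is finite a.s. with bounded expectation since the walk is in a bounded region). By the OST, E[X_τ] = E[X_0] = 63. Equivalently: E[X_τ] = 84 · P(hit 84 first) + 0 · P(hit 0 first) = 84 · (63/84) = 63.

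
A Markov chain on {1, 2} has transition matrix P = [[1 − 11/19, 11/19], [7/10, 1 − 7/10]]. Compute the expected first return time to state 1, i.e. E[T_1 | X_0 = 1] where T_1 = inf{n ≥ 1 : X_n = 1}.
E[T_1 | X_0 = 1] = 1/π_1 = 243/133

For an irreducible recurrent Markov chain with stationary distribution π, E[T_i | X_0 = i] = 1/π_i (Kac's formula). Here π_1 = (7/10)/(11/19 + 7/10) = (7/10)/(243/190) = 133/243, so E[T_1 | X_0 = 1] = 1/π_1 = (11/19 + 7/10)/(7/10) = (243/190)/(7/10) = 243/133.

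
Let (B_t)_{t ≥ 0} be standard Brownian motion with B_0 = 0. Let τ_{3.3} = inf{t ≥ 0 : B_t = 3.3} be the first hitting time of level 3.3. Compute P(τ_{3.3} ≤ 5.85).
P(τ_{3.3} ≤ 5.85) = 2(1 − Φ(3.3/√5.85)) = 2(1 − Φ(1.3644)) ≈ 0.1724

By the reflection principle for standard BM, P(τ_b ≤ t) = 2 · P(B_t ≥ b). Since B_t ~ N(0, t), P(B_t ≥ 3.3) = 1 − Φ(3.3/√t) = 1 − Φ(3.3/√5.85) = 1 − Φ(1.3644) ≈ 0.08622. Doubling: P(τ_{3.3} ≤ 5.85) ≈ 2 · 0.08622 = 0.17244 ≈ 0.1724.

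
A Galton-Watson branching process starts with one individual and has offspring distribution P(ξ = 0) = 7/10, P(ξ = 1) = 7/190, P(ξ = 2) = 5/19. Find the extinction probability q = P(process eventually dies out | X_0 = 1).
q = 1

Mean offspring μ = 0·7/10 + 1·7/190 + 2·5/19 = 107/190 ≤ 1. For μ ≤ 1 with offspring not concentrated at 1, the Galton-Watson process goes extinct almost surely, so q = 1.
(Algebraic check: The pgf is f(s) = 7/10 + 7/190·s + 5/19·s². The extinction probability q is the smallest fixed point of f in [0, 1]. Setting s = f(s):
  5/19·s² + (7/190 − 1)·s + 7/10 = 0
  5/19·s² − (7/10 + 5/19)·s + 7/10 = 0
which factors as (s − 1)·(5/19·s − 7/10) = 0, giving roots s = 1 and s = (7/10)/(5/19) = 133/50. Since 133/50 ≥ 1, the smallest root in [0, 1] is s = 1.)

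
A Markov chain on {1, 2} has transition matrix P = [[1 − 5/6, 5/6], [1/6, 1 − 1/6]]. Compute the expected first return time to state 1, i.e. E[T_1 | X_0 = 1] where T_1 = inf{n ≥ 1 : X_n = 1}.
E[T_1 | X_0 = 1] = 1/π_1 = 6

For an irreducible recurrent Markov chain with stationary distribution π, E[T_i | X_0 = i] = 1/π_i (Kac's formula). Here π_1 = (1/6)/(5/6 + 1/6) = (1/6)/(1) = 1/6, so E[T_1 | X_0 = 1] = 1/π_1 = (5/6 + 1/6)/(1/6) = (1)/(1/6) = 6.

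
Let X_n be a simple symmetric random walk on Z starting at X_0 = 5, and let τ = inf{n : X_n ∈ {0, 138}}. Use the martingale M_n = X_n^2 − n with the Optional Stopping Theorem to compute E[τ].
E[τ] = 665

M_n = X_n^2 − n is a martingale (since E[X_{n+1}^2 | F_n] = X_n^2 + 1). By OST (τ has finite mean in a bounded region), E[M_τ] = E[M_0] = X_0^2 − 0 = 5^2 = 25. Also E[M_τ] = E[X_τ^2] − E[τ]. The walk exits at 0 or 138, with P(hit 138 first) = 5/138, so E[X_τ^2] = 138^2 · 5/138 + 0 = 690. Thus E[τ] = E[X_τ^2] − E[M_τ] = 690 − 25 = 665 = 5(138 − 5) = 665.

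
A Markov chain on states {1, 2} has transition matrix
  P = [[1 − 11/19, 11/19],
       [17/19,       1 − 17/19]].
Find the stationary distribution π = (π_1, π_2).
π_1 = 17/28, π_2 = 11/28

Solve πP = π with π_1 + π_2 = 1. From πP = π: π_1 · (1 − 11/19) + π_2 · 17/19 = π_1 ⇒ π_2 · 17/19 = π_1 · 11/19 ⇒ π_2/π_1 = (11/19)/(17/19) = 11/17. Together with π_1 + π_2 = 1:
  π_1 = (17/19)/(11/19 + 17/19) = (17/19)/(28/19) = 17/28,
  π_2 = (11/19)/(11/19 + 17/19) = (11/19)/(28/19) = 11/28.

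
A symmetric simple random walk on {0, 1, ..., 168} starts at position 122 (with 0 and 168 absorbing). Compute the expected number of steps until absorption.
E[τ | X_0 = 122] = 5612

Let v_k = E[τ | X_0 = k]. Boundary: v_0 = v_168 = 0. Recurrence: v_k = 1 + (v_{k-1} + v_{k+1})/2 for 1 ≤ k ≤ 167. The particular solution to v_k − (v_{k-1} + v_{k+1})/2 = 1 is v_k = −k^2. Adding homogeneous solution A + B k and matching boundaries gives v_k = k (168 − k). Substituting k = 122: v_122 = 122 · 46 = 5612.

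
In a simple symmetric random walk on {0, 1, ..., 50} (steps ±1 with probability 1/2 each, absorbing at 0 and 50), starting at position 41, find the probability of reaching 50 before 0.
P(hit 50 before 0) = 41/50

Let u_k = P(hit 50 before 0 | start at k). Then u_0 = 0, u_50 = 1, and u_k = u_{k-1}/2 + u_{k+1}/2 for 1 ≤ k ≤ 49. This harmonic recurrence is solved by u_k = k/50, giving u_41 = 41/50.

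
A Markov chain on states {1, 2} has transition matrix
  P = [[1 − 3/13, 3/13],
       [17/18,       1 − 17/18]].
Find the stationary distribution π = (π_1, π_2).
π_1 = 221/275, π_2 = 54/275

Solve πP = π with π_1 + π_2 = 1. From πP = π: π_1 · (1 − 3/13) + π_2 · 17/18 = π_1 ⇒ π_2 · 17/18 = π_1 · 3/13 ⇒ π_2/π_1 = (3/13)/(17/18) = 54/221. Together with π_1 + π_2 = 1:
  π_1 = (17/18)/(3/13 + 17/18) = (17/18)/(275/234) = 221/275,
  π_2 = (3/13)/(3/13 + 17/18) = (3/13)/(275/234) = 54/275.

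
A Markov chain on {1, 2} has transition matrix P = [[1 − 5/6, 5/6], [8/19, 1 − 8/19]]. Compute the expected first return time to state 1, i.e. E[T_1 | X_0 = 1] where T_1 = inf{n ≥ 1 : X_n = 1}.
E[T_1 | X_0 = 1] = 1/π_1 = 143/48

For an irreducible recurrent Markov chain with stationary distribution π, E[T_i | X_0 = i] = 1/π_i (Kac's formula). Here π_1 = (8/19)/(5/6 + 8/19) = (8/19)/(143/114) = 48/143, so E[T_1 | X_0 = 1] = 1/π_1 = (5/6 + 8/19)/(8/19) = (143/114)/(8/19) = 143/48.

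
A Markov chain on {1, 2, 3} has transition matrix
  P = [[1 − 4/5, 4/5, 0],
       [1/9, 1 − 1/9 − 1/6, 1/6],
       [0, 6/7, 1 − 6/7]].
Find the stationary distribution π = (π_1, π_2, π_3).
π = (5/48, 3/4, 7/48)

This is a birth-death chain on three states, which satisfies detailed balance: π_1 · P_{12} = π_2 · P_{21} and π_2 · P_{23} = π_3 · P_{32}.
From π_1 · 4/5 = π_2 · 1/9: π_2/π_1 = (4/5)/(1/9) = 36/5.
From π_2 · 1/6 = π_3 · 6/7: π_3/π_2 = (1/6)/(6/7) = 7/36.
Take π_1 proportional to 1; then unnormalized π = (1, 36/5, 7/5). Normalize by dividing by the sum 48/5:
  π = (5/48, 3/4, 7/48).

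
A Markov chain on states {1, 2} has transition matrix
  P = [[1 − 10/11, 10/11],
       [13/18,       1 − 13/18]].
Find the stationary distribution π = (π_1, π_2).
π_1 = 143/323, π_2 = 180/323

Solve πP = π with π_1 + π_2 = 1. From πP = π: π_1 · (1 − 10/11) + π_2 · 13/18 = π_1 ⇒ π_2 · 13/18 = π_1 · 10/11 ⇒ π_2/π_1 = (10/11)/(13/18) = 180/143. Together with π_1 + π_2 = 1:
  π_1 = (13/18)/(10/11 + 13/18) = (13/18)/(323/198) = 143/323,
  π_2 = (10/11)/(10/11 + 13/18) = (10/11)/(323/198) = 180/323.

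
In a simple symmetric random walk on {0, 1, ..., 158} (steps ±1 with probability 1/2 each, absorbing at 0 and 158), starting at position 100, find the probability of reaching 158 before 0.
P(hit 158 before 0) = 100/158 = 50/79

Let u_k = P(hit 158 before 0 | start at k). Then u_0 = 0, u_158 = 1, and u_k = u_{k-1}/2 + u_{k+1}/2 for 1 ≤ k ≤ 157. This harmonic recurrence is solved by u_k = k/158, giving u_100 = 100/158 = 50/79.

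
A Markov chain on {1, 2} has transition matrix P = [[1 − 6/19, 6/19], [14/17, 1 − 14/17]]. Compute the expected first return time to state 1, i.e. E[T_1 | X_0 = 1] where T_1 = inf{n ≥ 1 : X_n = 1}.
E[T_1 | X_0 = 1] = 1/π_1 = 184/133

For an irreducible recurrent Markov chain with stationary distribution π, E[T_i | X_0 = i] = 1/π_i (Kac's formula). Here π_1 = (14/17)/(6/19 + 14/17) = (14/17)/(368/323) = 133/184, so E[T_1 | X_0 = 1] = 1/π_1 = (6/19 + 14/17)/(14/17) = (368/323)/(14/17) = 184/133.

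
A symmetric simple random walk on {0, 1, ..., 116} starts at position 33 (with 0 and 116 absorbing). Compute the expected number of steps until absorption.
E[τ | X_0 = 33] = 2739

Let v_k = E[τ | X_0 = k]. Boundary: v_0 = v_116 = 0. Recurrence: v_k = 1 + (v_{k-1} + v_{k+1})/2 for 1 ≤ k ≤ 115. The particular solution to v_k − (v_{k-1} + v_{k+1})/2 = 1 is v_k = −k^2. Adding homogeneous solution A + B k and matching boundaries gives v_k = k (116 − k). Substituting k = 33: v_33 = 33 · 83 = 2739.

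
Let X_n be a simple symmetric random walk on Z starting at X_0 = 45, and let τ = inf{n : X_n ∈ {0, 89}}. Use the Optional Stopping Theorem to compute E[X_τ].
E[X_τ] = 45

X_n is a martingale and τ is a bounded-mean stopping time (indeed τ is finite a.s. with bounded expectation since the walk is in a bounded region). By the OST, E[X_τ] = E[X_0] = 45. Equivalently: E[X_τ] = 89 · P(hit 89 first) + 0 · P(hit 0 first) = 89 · (45/89) = 45.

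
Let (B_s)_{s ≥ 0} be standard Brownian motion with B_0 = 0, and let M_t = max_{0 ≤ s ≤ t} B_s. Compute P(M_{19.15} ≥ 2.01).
P(M_{19.15} ≥ 2.01) = 2·P(B_{19.15} ≥ 2.01) = 2(1 − Φ(2.01/√19.15)) ≈ 0.6460

By the reflection principle for Brownian motion, P(M_t ≥ a) = 2 · P(B_t ≥ a) for a ≥ 0. Since B_t ~ N(0, t), P(B_t ≥ 2.01) = 1 − Φ(2.01/√t) = 1 − Φ(2.01/√19.15) = 1 − Φ(0.4593). So
  P(M_{19.15} ≥ 2.01) = 2(1 − Φ(0.4593)) ≈ 0.6460.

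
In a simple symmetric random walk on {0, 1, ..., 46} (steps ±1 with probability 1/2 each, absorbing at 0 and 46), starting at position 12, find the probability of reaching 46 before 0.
P(hit 46 before 0) = 12/46 = 6/23

Let u_k = P(hit 46 before 0 | start at k). Then u_0 = 0, u_46 = 1, and u_k = u_{k-1}/2 + u_{k+1}/2 for 1 ≤ k ≤ 45. This harmonic recurrence is solved by u_k = k/46, giving u_12 = 12/46 = 6/23.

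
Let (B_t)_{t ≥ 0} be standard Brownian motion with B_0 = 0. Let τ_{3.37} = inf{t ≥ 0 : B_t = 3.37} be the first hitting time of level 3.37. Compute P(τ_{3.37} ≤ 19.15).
P(τ_{3.37} ≤ 19.15) = 2(1 − Φ(3.37/√19.15)) = 2(1 − Φ(0.7701)) ≈ 0.4412

By the reflection principle for standard BM, P(τ_b ≤ t) = 2 · P(B_t ≥ b). Since B_t ~ N(0, t), P(B_t ≥ 3.37) = 1 − Φ(3.37/√t) = 1 − Φ(3.37/√19.15) = 1 − Φ(0.7701) ≈ 0.22062. Doubling: P(τ_{3.37} ≤ 19.15) ≈ 2 · 0.22062 = 0.44124 ≈ 0.4412.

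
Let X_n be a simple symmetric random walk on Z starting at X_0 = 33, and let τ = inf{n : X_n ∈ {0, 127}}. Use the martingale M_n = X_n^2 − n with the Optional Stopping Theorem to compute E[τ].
E[τ] = 3102

M_n = X_n^2 − n is a martingale (since E[X_{n+1}^2 | F_n] = X_n^2 + 1). By OST (τ has finite mean in a bounded region), E[M_τ] = E[M_0] = X_0^2 − 0 = 33^2 = 1089. Also E[M_τ] = E[X_τ^2] − E[τ]. The walk exits at 0 or 127, with P(hit 127 first) = 33/127, so E[X_τ^2] = 127^2 · 33/127 + 0 = 4191. Thus E[τ] = E[X_τ^2] − E[M_τ] = 4191 − 1089 = 3102 = 33(127 − 33) = 3102.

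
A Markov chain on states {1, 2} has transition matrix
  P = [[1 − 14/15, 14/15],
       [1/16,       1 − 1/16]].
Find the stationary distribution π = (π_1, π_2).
π_1 = 15/239, π_2 = 224/239

Solve πP = π with π_1 + π_2 = 1. From πP = π: π_1 · (1 − 14/15) + π_2 · 1/16 = π_1 ⇒ π_2 · 1/16 = π_1 · 14/15 ⇒ π_2/π_1 = (14/15)/(1/16) = 224/15. Together with π_1 + π_2 = 1:
  π_1 = (1/16)/(14/15 + 1/16) = (1/16)/(239/240) = 15/239,
  π_2 = (14/15)/(14/15 + 1/16) = (14/15)/(239/240) = 224/239.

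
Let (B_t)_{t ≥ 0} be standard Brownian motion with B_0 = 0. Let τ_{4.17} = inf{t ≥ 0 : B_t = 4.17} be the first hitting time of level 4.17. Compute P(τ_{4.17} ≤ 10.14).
P(τ_{4.17} ≤ 10.14) = 2(1 − Φ(4.17/√10.14)) = 2(1 − Φ(1.3095)) ≈ 0.1904

By the reflection principle for standard BM, P(τ_b ≤ t) = 2 · P(B_t ≥ b). Since B_t ~ N(0, t), P(B_t ≥ 4.17) = 1 − Φ(4.17/√t) = 1 − Φ(4.17/√10.14) = 1 − Φ(1.3095) ≈ 0.09518. Doubling: P(τ_{4.17} ≤ 10.14) ≈ 2 · 0.09518 = 0.19036 ≈ 0.1904.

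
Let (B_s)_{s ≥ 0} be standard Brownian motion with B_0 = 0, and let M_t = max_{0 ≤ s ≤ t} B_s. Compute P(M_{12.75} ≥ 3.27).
P(M_{12.75} ≥ 3.27) = 2·P(B_{12.75} ≥ 3.27) = 2(1 − Φ(3.27/√12.75)) ≈ 0.3598

By the reflection principle for Brownian motion, P(M_t ≥ a) = 2 · P(B_t ≥ a) for a ≥ 0. Since B_t ~ N(0, t), P(B_t ≥ 3.27) = 1 − Φ(3.27/√t) = 1 − Φ(3.27/√12.75) = 1 − Φ(0.9158). So
  P(M_{12.75} ≥ 3.27) = 2(1 − Φ(0.9158)) ≈ 0.3598.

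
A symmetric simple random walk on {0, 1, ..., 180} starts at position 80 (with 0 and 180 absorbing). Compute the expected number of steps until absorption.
E[τ | X_0 = 80] = 8000

Let v_k = E[τ | X_0 = k]. Boundary: v_0 = v_180 = 0. Recurrence: v_k = 1 + (v_{k-1} + v_{k+1})/2 for 1 ≤ k ≤ 179. The particular solution to v_k − (v_{k-1} + v_{k+1})/2 = 1 is v_k = −k^2. Adding homogeneous solution A + B k and matching boundaries gives v_k = k (180 − k). Substituting k = 80: v_80 = 80 · 100 = 8000.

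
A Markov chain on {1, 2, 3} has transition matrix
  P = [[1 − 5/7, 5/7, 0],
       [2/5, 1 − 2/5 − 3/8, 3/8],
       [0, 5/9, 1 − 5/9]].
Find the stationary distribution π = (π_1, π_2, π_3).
π = (112/447, 200/447, 45/149)

This is a birth-death chain on three states, which satisfies detailed balance: π_1 · P_{12} = π_2 · P_{21} and π_2 · P_{23} = π_3 · P_{32}.
From π_1 · 5/7 = π_2 · 2/5: π_2/π_1 = (5/7)/(2/5) = 25/14.
From π_2 · 3/8 = π_3 · 5/9: π_3/π_2 = (3/8)/(5/9) = 27/40.
Take π_1 proportional to 1; then unnormalized π = (1, 25/14, 135/112). Normalize by dividing by the sum 447/112:
  π = (112/447, 200/447, 45/149).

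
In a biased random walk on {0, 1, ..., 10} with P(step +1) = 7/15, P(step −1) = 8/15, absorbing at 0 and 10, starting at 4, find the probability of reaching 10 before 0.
P(hit 10 before 0) = (1 − (8/7)^4) / (1 − (8/7)^10) = 13294337/52751105

Let u_k denote P(reach 10 before 0 | start at k). Boundary: u_0 = 0, u_10 = 1. Recurrence: u_k = 7/15·u_{k+1} + 8/15·u_{k-1} for 1 ≤ k ≤ 9. Try u_k = A + B·r^k with r = q/p = (8/15)/(7/15) = 8/7. Substitution satisfies the recurrence; boundary conditions give:
  u_k = (1 − r^k) / (1 − r^N) = (1 − (8/7)^4) / (1 − (8/7)^10) = 13294337/52751105.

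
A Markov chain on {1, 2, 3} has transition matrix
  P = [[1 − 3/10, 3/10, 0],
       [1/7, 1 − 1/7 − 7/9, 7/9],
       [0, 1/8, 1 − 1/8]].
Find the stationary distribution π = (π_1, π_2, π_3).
π = (6/97, 63/485, 392/485)

This is a birth-death chain on three states, which satisfies detailed balance: π_1 · P_{12} = π_2 · P_{21} and π_2 · P_{23} = π_3 · P_{32}.
From π_1 · 3/10 = π_2 · 1/7: π_2/π_1 = (3/10)/(1/7) = 21/10.
From π_2 · 7/9 = π_3 · 1/8: π_3/π_2 = (7/9)/(1/8) = 56/9.
Take π_1 proportional to 1; then unnormalized π = (1, 21/10, 196/15). Normalize by dividing by the sum 97/6:
  π = (6/97, 63/485, 392/485).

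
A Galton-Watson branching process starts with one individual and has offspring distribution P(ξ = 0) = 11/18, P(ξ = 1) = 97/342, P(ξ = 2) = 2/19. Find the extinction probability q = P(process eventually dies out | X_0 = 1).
q = 1

Mean offspring μ = 0·11/18 + 1·97/342 + 2·2/19 = 169/342 ≤ 1. For μ ≤ 1 with offspring not concentrated at 1, the Galton-Watson process goes extinct almost surely, so q = 1.
(Algebraic check: The pgf is f(s) = 11/18 + 97/342·s + 2/19·s². The extinction probability q is the smallest fixed point of f in [0, 1]. Setting s = f(s):
  2/19·s² + (97/342 − 1)·s + 11/18 = 0
  2/19·s² − (11/18 + 2/19)·s + 11/18 = 0
which factors as (s − 1)·(2/19·s − 11/18) = 0, giving roots s = 1 and s = (11/18)/(2/19) = 209/36. Since 209/36 ≥ 1, the smallest root in [0, 1] is s = 1.)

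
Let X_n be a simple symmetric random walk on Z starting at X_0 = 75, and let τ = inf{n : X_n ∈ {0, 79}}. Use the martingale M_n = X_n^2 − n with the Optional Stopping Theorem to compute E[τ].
E[τ] = 300

M_n = X_n^2 − n is a martingale (since E[X_{n+1}^2 | F_n] = X_n^2 + 1). By OST (τ has finite mean in a bounded region), E[M_τ] = E[M_0] = X_0^2 − 0 = 75^2 = 5625. Also E[M_τ] = E[X_τ^2] − E[τ]. The walk exits at 0 or 79, with P(hit 79 first) = 75/79, so E[X_τ^2] = 79^2 · 75/79 + 0 = 5925. Thus E[τ] = E[X_τ^2] − E[M_τ] = 5925 − 5625 = 300 = 75(79 − 75) = 300.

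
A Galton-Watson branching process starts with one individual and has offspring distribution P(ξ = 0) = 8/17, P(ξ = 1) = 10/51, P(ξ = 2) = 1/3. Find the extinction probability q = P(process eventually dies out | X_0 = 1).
q = 1

Mean offspring μ = 0·8/17 + 1·10/51 + 2·1/3 = 44/51 ≤ 1. For μ ≤ 1 with offspring not concentrated at 1, the Galton-Watson process goes extinct almost surely, so q = 1.
(Algebraic check: The pgf is f(s) = 8/17 + 10/51·s + 1/3·s². The extinction probability q is the smallest fixed point of f in [0, 1]. Setting s = f(s):
  1/3·s² + (10/51 − 1)·s + 8/17 = 0
  1/3·s² − (8/17 + 1/3)·s + 8/17 = 0
which factors as (s − 1)·(1/3·s − 8/17) = 0, giving roots s = 1 and s = (8/17)/(1/3) = 24/17. Since 24/17 ≥ 1, the smallest root in [0, 1] is s = 1.)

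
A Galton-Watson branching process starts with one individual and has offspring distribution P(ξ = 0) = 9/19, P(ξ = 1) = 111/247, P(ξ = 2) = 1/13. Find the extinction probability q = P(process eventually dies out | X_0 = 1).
q = 1

Mean offspring μ = 0·9/19 + 1·111/247 + 2·1/13 = 149/247 ≤ 1. For μ ≤ 1 with offspring not concentrated at 1, the Galton-Watson process goes extinct almost surely, so q = 1.
(Algebraic check: The pgf is f(s) = 9/19 + 111/247·s + 1/13·s². The extinction probability q is the smallest fixed point of f in [0, 1]. Setting s = f(s):
  1/13·s² + (111/247 − 1)·s + 9/19 = 0
  1/13·s² − (9/19 + 1/13)·s + 9/19 = 0
which factors as (s − 1)·(1/13·s − 9/19) = 0, giving roots s = 1 and s = (9/19)/(1/13) = 117/19. Since 117/19 ≥ 1, the smallest root in [0, 1] is s = 1.)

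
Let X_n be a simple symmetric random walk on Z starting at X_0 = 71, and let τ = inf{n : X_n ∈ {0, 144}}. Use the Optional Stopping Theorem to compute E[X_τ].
E[X_τ] = 71

X_n is a martingale and τ is a bounded-mean stopping time (indeed τ is finite a.s. with bounded expectation since the walk is in a bounded region). By the OST, E[X_τ] = E[X_0] = 71. Equivalently: E[X_τ] = 144 · P(hit 144 first) + 0 · P(hit 0 first) = 144 · (71/144) = 71.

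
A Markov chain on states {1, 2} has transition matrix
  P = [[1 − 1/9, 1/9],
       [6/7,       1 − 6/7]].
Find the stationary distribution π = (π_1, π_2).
π_1 = 54/61, π_2 = 7/61

Solve πP = π with π_1 + π_2 = 1. From πP = π: π_1 · (1 − 1/9) + π_2 · 6/7 = π_1 ⇒ π_2 · 6/7 = π_1 · 1/9 ⇒ π_2/π_1 = (1/9)/(6/7) = 7/54. Together with π_1 + π_2 = 1:
  π_1 = (6/7)/(1/9 + 6/7) = (6/7)/(61/63) = 54/61,
  π_2 = (1/9)/(1/9 + 6/7) = (1/9)/(61/63) = 7/61.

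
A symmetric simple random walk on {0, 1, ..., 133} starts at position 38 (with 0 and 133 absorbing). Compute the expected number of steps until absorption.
E[τ | X_0 = 38] = 3610

Let v_k = E[τ | X_0 = k]. Boundary: v_0 = v_133 = 0. Recurrence: v_k = 1 + (v_{k-1} + v_{k+1})/2 for 1 ≤ k ≤ 132. The particular solution to v_k − (v_{k-1} + v_{k+1})/2 = 1 is v_k = −k^2. Adding homogeneous solution A + B k and matching boundaries gives v_k = k (133 − k). Substituting k = 38: v_38 = 38 · 95 = 3610.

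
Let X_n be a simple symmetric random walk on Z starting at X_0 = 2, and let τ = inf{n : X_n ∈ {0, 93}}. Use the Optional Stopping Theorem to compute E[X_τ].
E[X_τ] = 2

X_n is a martingale and τ is a bounded-mean stopping time (indeed τ is finite a.s. with bounded expectation since the walk is in a bounded region). By the OST, E[X_τ] = E[X_0] = 2. Equivalently: E[X_τ] = 93 · P(hit 93 first) + 0 · P(hit 0 first) = 93 · (2/93) = 2.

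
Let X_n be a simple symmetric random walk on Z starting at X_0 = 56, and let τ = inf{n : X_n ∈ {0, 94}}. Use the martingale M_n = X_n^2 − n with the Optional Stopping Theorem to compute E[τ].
E[τ] = 2128

M_n = X_n^2 − n is a martingale (since E[X_{n+1}^2 | F_n] = X_n^2 + 1). By OST (τ has finite mean in a bounded region), E[M_τ] = E[M_0] = X_0^2 − 0 = 56^2 = 3136. Also E[M_τ] = E[X_τ^2] − E[τ]. The walk exits at 0 or 94, with P(hit 94 first) = 56/94, so E[X_τ^2] = 94^2 · 56/94 + 0 = 5264. Thus E[τ] = E[X_τ^2] − E[M_τ] = 5264 − 3136 = 2128 = 56(94 − 56) = 2128.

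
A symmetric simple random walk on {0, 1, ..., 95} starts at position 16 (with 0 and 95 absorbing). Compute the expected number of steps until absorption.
E[τ | X_0 = 16] = 1264

Let v_k = E[τ | X_0 = k]. Boundary: v_0 = v_95 = 0. Recurrence: v_k = 1 + (v_{k-1} + v_{k+1})/2 for 1 ≤ k ≤ 94. The particular solution to v_k − (v_{k-1} + v_{k+1})/2 = 1 is v_k = −k^2. Adding homogeneous solution A + B k and matching boundaries gives v_k = k (95 − k). Substituting k = 16: v_16 = 16 · 79 = 1264.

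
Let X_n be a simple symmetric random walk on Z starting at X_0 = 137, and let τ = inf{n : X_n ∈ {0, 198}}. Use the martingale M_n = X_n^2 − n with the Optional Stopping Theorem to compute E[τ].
E[τ] = 8357

M_n = X_n^2 − n is a martingale (since E[X_{n+1}^2 | F_n] = X_n^2 + 1). By OST (τ has finite mean in a bounded region), E[M_τ] = E[M_0] = X_0^2 − 0 = 137^2 = 18769. Also E[M_τ] = E[X_τ^2] − E[τ]. The walk exits at 0 or 198, with P(hit 198 first) = 137/198, so E[X_τ^2] = 198^2 · 137/198 + 0 = 27126. Thus E[τ] = E[X_τ^2] − E[M_τ] = 27126 − 18769 = 8357 = 137(198 − 137) = 8357.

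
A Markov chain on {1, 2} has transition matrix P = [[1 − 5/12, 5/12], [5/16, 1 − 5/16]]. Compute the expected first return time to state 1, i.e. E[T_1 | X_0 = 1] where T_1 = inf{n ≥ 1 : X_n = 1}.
E[T_1 | X_0 = 1] = 1/π_1 = 7/3

For an irreducible recurrent Markov chain with stationary distribution π, E[T_i | X_0 = i] = 1/π_i (Kac's formula). Here π_1 = (5/16)/(5/12 + 5/16) = (5/16)/(35/48) = 3/7, so E[T_1 | X_0 = 1] = 1/π_1 = (5/12 + 5/16)/(5/16) = (35/48)/(5/16) = 7/3.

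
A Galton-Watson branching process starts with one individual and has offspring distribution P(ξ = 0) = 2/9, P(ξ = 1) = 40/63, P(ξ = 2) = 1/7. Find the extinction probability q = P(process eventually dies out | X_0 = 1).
q = 1

Mean offspring μ = 0·2/9 + 1·40/63 + 2·1/7 = 58/63 ≤ 1. For μ ≤ 1 with offspring not concentrated at 1, the Galton-Watson process goes extinct almost surely, so q = 1.
(Algebraic check: The pgf is f(s) = 2/9 + 40/63·s + 1/7·s². The extinction probability q is the smallest fixed point of f in [0, 1]. Setting s = f(s):
  1/7·s² + (40/63 − 1)·s + 2/9 = 0
  1/7·s² − (2/9 + 1/7)·s + 2/9 = 0
which factors as (s − 1)·(1/7·s − 2/9) = 0, giving roots s = 1 and s = (2/9)/(1/7) = 14/9. Since 14/9 ≥ 1, the smallest root in [0, 1] is s = 1.)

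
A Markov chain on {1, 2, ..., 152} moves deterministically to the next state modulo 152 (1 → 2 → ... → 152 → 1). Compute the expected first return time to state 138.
E[T_138 | X_0 = 138] = 152

The chain cycles deterministically, so starting at state 138 it returns in exactly 152 steps. Equivalently, the stationary distribution is uniform π_j = 1/152 for every state j, so by Kac's formula E[T_138] = 1/π_138 = 152.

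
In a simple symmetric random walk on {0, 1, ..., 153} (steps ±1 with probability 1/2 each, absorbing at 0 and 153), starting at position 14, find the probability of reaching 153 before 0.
P(hit 153 before 0) = 14/153

Let u_k = P(hit 153 before 0 | start at k). Then u_0 = 0, u_153 = 1, and u_k = u_{k-1}/2 + u_{k+1}/2 for 1 ≤ k ≤ 152. This harmonic recurrence is solved by u_k = k/153, giving u_14 = 14/153.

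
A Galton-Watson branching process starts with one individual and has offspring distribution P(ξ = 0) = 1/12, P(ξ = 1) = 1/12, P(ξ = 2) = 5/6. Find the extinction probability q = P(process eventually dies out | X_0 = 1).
q = 1/10

The pgf is f(s) = 1/12 + 1/12·s + 5/6·s². The extinction probability q is the smallest fixed point of f in [0, 1]. Setting s = f(s):
  5/6·s² + (1/12 − 1)·s + 1/12 = 0
  5/6·s² − (1/12 + 5/6)·s + 1/12 = 0
which factors as (s − 1)·(5/6·s − 1/12) = 0, giving roots s = 1 and s = (1/12)/(5/6) = 1/10.
Mean offspring μ = 1/12 + 2·5/6 = 7/4 > 1 (supercritical), so q < 1. The extinction probability is the smaller root: q = (1/12)/(5/6) = 1/10.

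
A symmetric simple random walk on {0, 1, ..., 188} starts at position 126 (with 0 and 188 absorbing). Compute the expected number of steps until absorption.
E[τ | X_0 = 126] = 7812

Let v_k = E[τ | X_0 = k]. Boundary: v_0 = v_188 = 0. Recurrence: v_k = 1 + (v_{k-1} + v_{k+1})/2 for 1 ≤ k ≤ 187. The particular solution to v_k − (v_{k-1} + v_{k+1})/2 = 1 is v_k = −k^2. Adding homogeneous solution A + B k and matching boundaries gives v_k = k (188 − k). Substituting k = 126: v_126 = 126 · 62 = 7812.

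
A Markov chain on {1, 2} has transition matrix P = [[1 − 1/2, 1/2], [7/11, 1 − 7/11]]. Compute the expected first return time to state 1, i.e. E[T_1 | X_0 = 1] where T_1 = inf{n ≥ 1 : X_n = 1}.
E[T_1 | X_0 = 1] = 1/π_1 = 25/14

For an irreducible recurrent Markov chain with stationary distribution π, E[T_i | X_0 = i] = 1/π_i (Kac's formula). Here π_1 = (7/11)/(1/2 + 7/11) = (7/11)/(25/22) = 14/25, so E[T_1 | X_0 = 1] = 1/π_1 = (1/2 + 7/11)/(7/11) = (25/22)/(7/11) = 25/14.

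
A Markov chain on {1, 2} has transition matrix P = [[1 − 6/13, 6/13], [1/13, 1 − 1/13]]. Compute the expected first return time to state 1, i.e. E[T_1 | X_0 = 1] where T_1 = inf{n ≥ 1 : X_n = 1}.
E[T_1 | X_0 = 1] = 1/π_1 = 7

For an irreducible recurrent Markov chain with stationary distribution π, E[T_i | X_0 = i] = 1/π_i (Kac's formula). Here π_1 = (1/13)/(6/13 + 1/13) = (1/13)/(7/13) = 1/7, so E[T_1 | X_0 = 1] = 1/π_1 = (6/13 + 1/13)/(1/13) = (7/13)/(1/13) = 7.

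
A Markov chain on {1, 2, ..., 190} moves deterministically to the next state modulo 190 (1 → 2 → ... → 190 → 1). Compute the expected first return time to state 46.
E[T_46 | X_0 = 46] = 190

The chain cycles deterministically, so starting at state 46 it returns in exactly 190 steps. Equivalently, the stationary distribution is uniform π_j = 1/190 for every state j, so by Kac's formula E[T_46] = 1/π_46 = 190.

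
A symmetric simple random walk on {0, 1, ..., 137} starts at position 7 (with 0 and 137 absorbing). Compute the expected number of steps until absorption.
E[τ | X_0 = 7] = 910

Let v_k = E[τ | X_0 = k]. Boundary: v_0 = v_137 = 0. Recurrence: v_k = 1 + (v_{k-1} + v_{k+1})/2 for 1 ≤ k ≤ 136. The particular solution to v_k − (v_{k-1} + v_{k+1})/2 = 1 is v_k = −k^2. Adding homogeneous solution A + B k and matching boundaries gives v_k = k (137 − k). Substituting k = 7: v_7 = 7 · 130 = 910.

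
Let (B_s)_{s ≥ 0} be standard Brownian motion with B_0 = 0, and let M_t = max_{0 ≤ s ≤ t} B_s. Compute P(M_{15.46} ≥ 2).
P(M_{15.46} ≥ 2) = 2·P(B_{15.46} ≥ 2) = 2(1 − Φ(2/√15.46)) ≈ 0.6110

By the reflection principle for Brownian motion, P(M_t ≥ a) = 2 · P(B_t ≥ a) for a ≥ 0. Since B_t ~ N(0, t), P(B_t ≥ 2) = 1 − Φ(2/√t) = 1 − Φ(2/√15.46) = 1 − Φ(0.5087). So
  P(M_{15.46} ≥ 2) = 2(1 − Φ(0.5087)) ≈ 0.6110.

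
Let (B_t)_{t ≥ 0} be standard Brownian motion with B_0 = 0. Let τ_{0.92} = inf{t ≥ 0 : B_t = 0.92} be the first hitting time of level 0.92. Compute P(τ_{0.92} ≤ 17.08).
P(τ_{0.92} ≤ 17.08) = 2(1 − Φ(0.92/√17.08)) = 2(1 − Φ(0.2226)) ≈ 0.8238

By the reflection principle for standard BM, P(τ_b ≤ t) = 2 · P(B_t ≥ b). Since B_t ~ N(0, t), P(B_t ≥ 0.92) = 1 − Φ(0.92/√t) = 1 − Φ(0.92/√17.08) = 1 − Φ(0.2226) ≈ 0.41192. Doubling: P(τ_{0.92} ≤ 17.08) ≈ 2 · 0.41192 = 0.82384 ≈ 0.8238.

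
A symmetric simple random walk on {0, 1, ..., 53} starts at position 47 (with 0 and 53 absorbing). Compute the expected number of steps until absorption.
E[τ | X_0 = 47] = 282

Let v_k = E[τ | X_0 = k]. Boundary: v_0 = v_53 = 0. Recurrence: v_k = 1 + (v_{k-1} + v_{k+1})/2 for 1 ≤ k ≤ 52. The particular solution to v_k − (v_{k-1} + v_{k+1})/2 = 1 is v_k = −k^2. Adding homogeneous solution A + B k and matching boundaries gives v_k = k (53 − k). Substituting k = 47: v_47 = 47 · 6 = 282.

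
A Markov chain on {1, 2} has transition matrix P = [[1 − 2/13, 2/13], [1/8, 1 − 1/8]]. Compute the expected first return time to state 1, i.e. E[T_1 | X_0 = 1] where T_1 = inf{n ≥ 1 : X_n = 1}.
E[T_1 | X_0 = 1] = 1/π_1 = 29/13

For an irreducible recurrent Markov chain with stationary distribution π, E[T_i | X_0 = i] = 1/π_i (Kac's formula). Here π_1 = (1/8)/(2/13 + 1/8) = (1/8)/(29/104) = 13/29, so E[T_1 | X_0 = 1] = 1/π_1 = (2/13 + 1/8)/(1/8) = (29/104)/(1/8) = 29/13.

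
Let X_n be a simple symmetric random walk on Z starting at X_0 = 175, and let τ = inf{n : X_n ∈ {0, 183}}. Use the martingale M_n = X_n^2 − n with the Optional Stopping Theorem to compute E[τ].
E[τ] = 1400

M_n = X_n^2 − n is a martingale (since E[X_{n+1}^2 | F_n] = X_n^2 + 1). By OST (τ has finite mean in a bounded region), E[M_τ] = E[M_0] = X_0^2 − 0 = 175^2 = 30625. Also E[M_τ] = E[X_τ^2] − E[τ]. The walk exits at 0 or 183, with P(hit 183 first) = 175/183, so E[X_τ^2] = 183^2 · 175/183 + 0 = 32025. Thus E[τ] = E[X_τ^2] − E[M_τ] = 32025 − 30625 = 1400 = 175(183 − 175) = 1400.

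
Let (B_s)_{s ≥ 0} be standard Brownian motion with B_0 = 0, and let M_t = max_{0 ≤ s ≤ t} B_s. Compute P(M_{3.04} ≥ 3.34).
P(M_{3.04} ≥ 3.34) = 2·P(B_{3.04} ≥ 3.34) = 2(1 − Φ(3.34/√3.04)) ≈ 0.0554

By the reflection principle for Brownian motion, P(M_t ≥ a) = 2 · P(B_t ≥ a) for a ≥ 0. Since B_t ~ N(0, t), P(B_t ≥ 3.34) = 1 − Φ(3.34/√t) = 1 − Φ(3.34/√3.04) = 1 − Φ(1.9156). So
  P(M_{3.04} ≥ 3.34) = 2(1 − Φ(1.9156)) ≈ 0.0554.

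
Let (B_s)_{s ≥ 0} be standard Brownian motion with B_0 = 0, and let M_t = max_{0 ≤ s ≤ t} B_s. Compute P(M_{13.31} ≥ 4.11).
P(M_{13.31} ≥ 4.11) = 2·P(B_{13.31} ≥ 4.11) = 2(1 − Φ(4.11/√13.31)) ≈ 0.2599

By the reflection principle for Brownian motion, P(M_t ≥ a) = 2 · P(B_t ≥ a) for a ≥ 0. Since B_t ~ N(0, t), P(B_t ≥ 4.11) = 1 − Φ(4.11/√t) = 1 − Φ(4.11/√13.31) = 1 − Φ(1.1266). So
  P(M_{13.31} ≥ 4.11) = 2(1 − Φ(1.1266)) ≈ 0.2599.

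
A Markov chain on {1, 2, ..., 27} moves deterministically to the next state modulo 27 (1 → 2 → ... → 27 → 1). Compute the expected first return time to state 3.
E[T_3 | X_0 = 3] = 27

The chain cycles deterministically, so starting at state 3 it returns in exactly 27 steps. Equivalently, the stationary distribution is uniform π_j = 1/27 for every state j, so by Kac's formula E[T_3] = 1/π_3 = 27.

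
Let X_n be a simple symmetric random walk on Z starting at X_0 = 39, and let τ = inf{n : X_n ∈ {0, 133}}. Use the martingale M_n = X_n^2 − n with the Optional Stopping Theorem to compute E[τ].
E[τ] = 3666

M_n = X_n^2 − n is a martingale (since E[X_{n+1}^2 | F_n] = X_n^2 + 1). By OST (τ has finite mean in a bounded region), E[M_τ] = E[M_0] = X_0^2 − 0 = 39^2 = 1521. Also E[M_τ] = E[X_τ^2] − E[τ]. The walk exits at 0 or 133, with P(hit 133 first) = 39/133, so E[X_τ^2] = 133^2 · 39/133 + 0 = 5187. Thus E[τ] = E[X_τ^2] − E[M_τ] = 5187 − 1521 = 3666 = 39(133 − 39) = 3666.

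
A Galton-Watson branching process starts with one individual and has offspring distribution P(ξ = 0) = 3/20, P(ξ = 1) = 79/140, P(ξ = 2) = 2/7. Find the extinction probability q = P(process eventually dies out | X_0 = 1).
q = 21/40

The pgf is f(s) = 3/20 + 79/140·s + 2/7·s². The extinction probability q is the smallest fixed point of f in [0, 1]. Setting s = f(s):
  2/7·s² + (79/140 − 1)·s + 3/20 = 0
  2/7·s² − (3/20 + 2/7)·s + 3/20 = 0
which factors as (s − 1)·(2/7·s − 3/20) = 0, giving roots s = 1 and s = (3/20)/(2/7) = 21/40.
Mean offspring μ = 79/140 + 2·2/7 = 159/140 > 1 (supercritical), so q < 1. The extinction probability is the smaller root: q = (3/20)/(2/7) = 21/40.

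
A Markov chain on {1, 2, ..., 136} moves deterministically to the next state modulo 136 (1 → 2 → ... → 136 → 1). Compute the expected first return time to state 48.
E[T_48 | X_0 = 48] = 136

The chain cycles deterministically, so starting at state 48 it returns in exactly 136 steps. Equivalently, the stationary distribution is uniform π_j = 1/136 for every state j, so by Kac's formula E[T_48] = 1/π_48 = 136.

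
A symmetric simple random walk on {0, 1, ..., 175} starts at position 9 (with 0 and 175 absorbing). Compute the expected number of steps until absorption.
E[τ | X_0 = 9] = 1494

Let v_k = E[τ | X_0 = k]. Boundary: v_0 = v_175 = 0. Recurrence: v_k = 1 + (v_{k-1} + v_{k+1})/2 for 1 ≤ k ≤ 174. The particular solution to v_k − (v_{k-1} + v_{k+1})/2 = 1 is v_k = −k^2. Adding homogeneous solution A + B k and matching boundaries gives v_k = k (175 − k). Substituting k = 9: v_9 = 9 · 166 = 1494.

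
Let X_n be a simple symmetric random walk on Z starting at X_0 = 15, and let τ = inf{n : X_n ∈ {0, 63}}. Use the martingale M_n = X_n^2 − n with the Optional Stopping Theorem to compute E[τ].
E[τ] = 720

M_n = X_n^2 − n is a martingale (since E[X_{n+1}^2 | F_n] = X_n^2 + 1). By OST (τ has finite mean in a bounded region), E[M_τ] = E[M_0] = X_0^2 − 0 = 15^2 = 225. Also E[M_τ] = E[X_τ^2] − E[τ]. The walk exits at 0 or 63, with P(hit 63 first) = 15/63, so E[X_τ^2] = 63^2 · 15/63 + 0 = 945. Thus E[τ] = E[X_τ^2] − E[M_τ] = 945 − 225 = 720 = 15(63 − 15) = 720.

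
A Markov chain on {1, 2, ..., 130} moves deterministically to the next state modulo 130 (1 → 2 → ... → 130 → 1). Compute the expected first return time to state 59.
E[T_59 | X_0 = 59] = 130

The chain cycles deterministically, so starting at state 59 it returns in exactly 130 steps. Equivalently, the stationary distribution is uniform π_j = 1/130 for every state j, so by Kac's formula E[T_59] = 1/π_59 = 130.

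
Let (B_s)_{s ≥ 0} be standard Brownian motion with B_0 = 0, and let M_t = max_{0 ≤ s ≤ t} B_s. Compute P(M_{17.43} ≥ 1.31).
P(M_{17.43} ≥ 1.31) = 2·P(B_{17.43} ≥ 1.31) = 2(1 − Φ(1.31/√17.43)) ≈ 0.7537

By the reflection principle for Brownian motion, P(M_t ≥ a) = 2 · P(B_t ≥ a) for a ≥ 0. Since B_t ~ N(0, t), P(B_t ≥ 1.31) = 1 − Φ(1.31/√t) = 1 − Φ(1.31/√17.43) = 1 − Φ(0.3138). So
  P(M_{17.43} ≥ 1.31) = 2(1 − Φ(0.3138)) ≈ 0.7537.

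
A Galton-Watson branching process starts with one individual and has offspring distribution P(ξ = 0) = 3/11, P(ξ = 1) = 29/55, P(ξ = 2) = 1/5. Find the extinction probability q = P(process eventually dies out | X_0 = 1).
q = 1

Mean offspring μ = 0·3/11 + 1·29/55 + 2·1/5 = 51/55 ≤ 1. For μ ≤ 1 with offspring not concentrated at 1, the Galton-Watson process goes extinct almost surely, so q = 1.
(Algebraic check: The pgf is f(s) = 3/11 + 29/55·s + 1/5·s². The extinction probability q is the smallest fixed point of f in [0, 1]. Setting s = f(s):
  1/5·s² + (29/55 − 1)·s + 3/11 = 0
  1/5·s² − (3/11 + 1/5)·s + 3/11 = 0
which factors as (s − 1)·(1/5·s − 3/11) = 0, giving roots s = 1 and s = (3/11)/(1/5) = 15/11. Since 15/11 ≥ 1, the smallest root in [0, 1] is s = 1.)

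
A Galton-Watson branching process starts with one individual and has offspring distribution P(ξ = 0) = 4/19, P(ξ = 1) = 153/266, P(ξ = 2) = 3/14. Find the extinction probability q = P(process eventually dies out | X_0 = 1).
q = 56/57

The pgf is f(s) = 4/19 + 153/266·s + 3/14·s². The extinction probability q is the smallest fixed point of f in [0, 1]. Setting s = f(s):
  3/14·s² + (153/266 − 1)·s + 4/19 = 0
  3/14·s² − (4/19 + 3/14)·s + 4/19 = 0
which factors as (s − 1)·(3/14·s − 4/19) = 0, giving roots s = 1 and s = (4/19)/(3/14) = 56/57.
Mean offspring μ = 153/266 + 2·3/14 = 267/266 > 1 (supercritical), so q < 1. The extinction probability is the smaller root: q = (4/19)/(3/14) = 56/57.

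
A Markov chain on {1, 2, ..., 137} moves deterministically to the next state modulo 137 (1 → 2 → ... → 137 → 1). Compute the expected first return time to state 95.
E[T_95 | X_0 = 95] = 137

The chain cycles deterministically, so starting at state 95 it returns in exactly 137 steps. Equivalently, the stationary distribution is uniform π_j = 1/137 for every state j, so by Kac's formula E[T_95] = 1/π_95 = 137.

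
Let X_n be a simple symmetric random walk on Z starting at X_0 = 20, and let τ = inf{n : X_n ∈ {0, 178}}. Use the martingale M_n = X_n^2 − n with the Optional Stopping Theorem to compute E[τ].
E[τ] = 3160

M_n = X_n^2 − n is a martingale (since E[X_{n+1}^2 | F_n] = X_n^2 + 1). By OST (τ has finite mean in a bounded region), E[M_τ] = E[M_0] = X_0^2 − 0 = 20^2 = 400. Also E[M_τ] = E[X_τ^2] − E[τ]. The walk exits at 0 or 178, with P(hit 178 first) = 20/178, so E[X_τ^2] = 178^2 · 20/178 + 0 = 3560. Thus E[τ] = E[X_τ^2] − E[M_τ] = 3560 − 400 = 3160 = 20(178 − 20) = 3160.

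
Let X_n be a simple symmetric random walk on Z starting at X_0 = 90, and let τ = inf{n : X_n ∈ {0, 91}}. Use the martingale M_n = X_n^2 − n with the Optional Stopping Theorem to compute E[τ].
E[τ] = 90

M_n = X_n^2 − n is a martingale (since E[X_{n+1}^2 | F_n] = X_n^2 + 1). By OST (τ has finite mean in a bounded region), E[M_τ] = E[M_0] = X_0^2 − 0 = 90^2 = 8100. Also E[M_τ] = E[X_τ^2] − E[τ]. The walk exits at 0 or 91, with P(hit 91 first) = 90/91, so E[X_τ^2] = 91^2 · 90/91 + 0 = 8190. Thus E[τ] = E[X_τ^2] − E[M_τ] = 8190 − 8100 = 90 = 90(91 − 90) = 90.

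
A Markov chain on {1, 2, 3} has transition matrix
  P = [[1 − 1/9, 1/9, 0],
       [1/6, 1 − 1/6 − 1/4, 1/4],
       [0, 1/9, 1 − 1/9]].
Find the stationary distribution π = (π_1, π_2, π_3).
π = (6/19, 4/19, 9/19)

This is a birth-death chain on three states, which satisfies detailed balance: π_1 · P_{12} = π_2 · P_{21} and π_2 · P_{23} = π_3 · P_{32}.
From π_1 · 1/9 = π_2 · 1/6: π_2/π_1 = (1/9)/(1/6) = 2/3.
From π_2 · 1/4 = π_3 · 1/9: π_3/π_2 = (1/4)/(1/9) = 9/4.
Take π_1 proportional to 1; then unnormalized π = (1, 2/3, 3/2). Normalize by dividing by the sum 19/6:
  π = (6/19, 4/19, 9/19).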